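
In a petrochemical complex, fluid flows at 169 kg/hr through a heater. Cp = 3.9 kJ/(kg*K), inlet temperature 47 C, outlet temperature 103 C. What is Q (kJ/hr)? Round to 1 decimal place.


Q = m_dot * Cp * (T2 - T1)
Q = 169 * 3.9 * (103 - 47)
Q = 169 * 3.9 * 56
Q = 36909.6 kJ/hr


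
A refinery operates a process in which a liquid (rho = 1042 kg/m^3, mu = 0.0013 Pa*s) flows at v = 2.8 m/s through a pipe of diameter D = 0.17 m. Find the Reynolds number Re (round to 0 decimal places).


Re = rho * v * D / mu
Re = 1042 * 2.8 * 0.17 / 0.0013
Re = 495.992 / 0.0013
Re = 381532


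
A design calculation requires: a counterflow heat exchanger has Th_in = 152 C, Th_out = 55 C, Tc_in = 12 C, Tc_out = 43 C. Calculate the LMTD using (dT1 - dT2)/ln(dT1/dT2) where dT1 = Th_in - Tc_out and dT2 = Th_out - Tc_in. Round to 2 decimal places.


dT1 = Th_in - Tc_out = 152 - 43 = 109
dT2 = Th_out - Tc_in = 55 - 12 = 43
LMTD = (dT1 - dT2) / ln(dT1/dT2)
LMTD = (109 - 43) / ln(109/43)
LMTD = 70.96 K


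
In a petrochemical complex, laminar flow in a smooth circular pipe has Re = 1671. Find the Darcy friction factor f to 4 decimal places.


f = 64 / Re
f = 64 / 1671
f = 0.0383


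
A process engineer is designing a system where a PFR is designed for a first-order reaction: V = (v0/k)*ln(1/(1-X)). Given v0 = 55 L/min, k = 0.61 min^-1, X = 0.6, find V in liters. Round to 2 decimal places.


V = (v0/k) * ln(1/(1-X))
V = (55/0.61) * ln(1/(1-0.6))
V = 90.163934 * ln(2.5)
V = 90.163934 * 0.916291
V = 82.62 L


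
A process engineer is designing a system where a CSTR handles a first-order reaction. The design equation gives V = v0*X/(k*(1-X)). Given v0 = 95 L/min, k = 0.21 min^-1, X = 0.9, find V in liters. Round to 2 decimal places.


V = v0 * X / (k * (1 - X))
V = 95 * 0.9 / (0.21 * (1 - 0.9))
V = 85.5 / (0.21 * 0.1)
V = 85.5 / 0.021
V = 4071.43 L


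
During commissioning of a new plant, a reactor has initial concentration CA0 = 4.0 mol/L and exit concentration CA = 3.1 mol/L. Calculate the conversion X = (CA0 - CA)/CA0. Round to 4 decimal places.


X = (CA0 - CA) / CA0
X = (4.0 - 3.1) / 4.0
X = 0.9 / 4.0
X = 0.2250


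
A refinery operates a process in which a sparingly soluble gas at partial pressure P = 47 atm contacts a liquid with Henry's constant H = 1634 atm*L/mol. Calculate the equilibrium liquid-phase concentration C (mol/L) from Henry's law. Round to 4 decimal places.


C = P / H
C = 47 / 1634
C = 0.0288 mol/L


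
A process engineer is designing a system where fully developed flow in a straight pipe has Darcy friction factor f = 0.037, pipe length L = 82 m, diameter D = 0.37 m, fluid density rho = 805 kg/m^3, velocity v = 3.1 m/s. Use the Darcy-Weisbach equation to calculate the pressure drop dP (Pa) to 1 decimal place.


dP = f * (L/D) * (rho*v^2/2)
dP = 0.037 * (82/0.37) * (805*3.1^2/2)
L/D = 221.62162162
rho*v^2/2 = 805*9.61/2 = 3868.025
dP = 0.037 * 221.62162162 * 3868.025
dP = 31717.8 Pa


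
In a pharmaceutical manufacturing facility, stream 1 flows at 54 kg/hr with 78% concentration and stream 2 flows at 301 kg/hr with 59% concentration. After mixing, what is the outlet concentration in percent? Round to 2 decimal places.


Mass balance on solute: F1*x1 + F2*x2 = F3*x3
F3 = F1 + F2 = 54 + 301 = 355 kg/hr
x3 = (F1*x1 + F2*x2)/F3
x3 = (54*0.78 + 301*0.59) / 355
x3 = 61.89%


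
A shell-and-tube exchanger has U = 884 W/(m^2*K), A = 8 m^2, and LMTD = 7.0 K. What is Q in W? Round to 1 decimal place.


Q = U * A * LMTD
Q = 884 * 8 * 7.0
Q = 49504.0 W


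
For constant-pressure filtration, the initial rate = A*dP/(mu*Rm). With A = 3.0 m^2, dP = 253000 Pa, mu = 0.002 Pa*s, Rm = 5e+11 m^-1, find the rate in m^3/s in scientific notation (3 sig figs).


rate = A * dP / (mu * Rm)
rate = 3.0 * 253000 / (0.002 * 5e+11)
rate = 759000.0 / 1.000e+09
rate = 7.59e-04 m^3/s


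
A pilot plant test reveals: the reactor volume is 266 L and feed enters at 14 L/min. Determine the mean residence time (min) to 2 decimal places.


tau = V / v0
tau = 266 / 14
tau = 19.00 min


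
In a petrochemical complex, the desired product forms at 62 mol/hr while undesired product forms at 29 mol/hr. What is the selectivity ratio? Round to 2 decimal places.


S = desired product rate / undesired product rate
S = 62 / 29
S = 2.14


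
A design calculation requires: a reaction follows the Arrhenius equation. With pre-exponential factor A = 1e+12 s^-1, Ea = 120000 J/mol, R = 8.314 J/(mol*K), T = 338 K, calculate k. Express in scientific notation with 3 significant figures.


k = A * exp(-Ea/(R*T))
k = 1e+12 * exp(-120000 / (8.314 * 338))
k = 1e+12 * exp(-42.70262)
k = 2.85e-07


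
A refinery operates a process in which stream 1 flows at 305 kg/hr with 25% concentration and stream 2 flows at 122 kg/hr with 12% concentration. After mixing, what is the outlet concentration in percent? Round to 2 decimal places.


Mass balance on solute: F1*x1 + F2*x2 = F3*x3
F3 = F1 + F2 = 305 + 122 = 427 kg/hr
x3 = (F1*x1 + F2*x2)/F3
x3 = (305*0.25 + 122*0.12) / 427
x3 = 21.29%


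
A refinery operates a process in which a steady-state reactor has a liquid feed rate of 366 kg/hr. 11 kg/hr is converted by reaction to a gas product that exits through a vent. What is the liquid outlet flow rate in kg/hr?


Steady-state mass balance on the main outlet: F_out = F_in - F_removed
F_out = 366 - 11
F_out = 355 kg/hr


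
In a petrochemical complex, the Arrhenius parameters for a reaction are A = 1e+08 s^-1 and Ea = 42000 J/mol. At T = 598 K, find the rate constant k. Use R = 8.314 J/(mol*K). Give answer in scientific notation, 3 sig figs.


k = A * exp(-Ea/(R*T))
k = 1e+08 * exp(-42000 / (8.314 * 598))
k = 1e+08 * exp(-8.447692)
k = 2.14e+04


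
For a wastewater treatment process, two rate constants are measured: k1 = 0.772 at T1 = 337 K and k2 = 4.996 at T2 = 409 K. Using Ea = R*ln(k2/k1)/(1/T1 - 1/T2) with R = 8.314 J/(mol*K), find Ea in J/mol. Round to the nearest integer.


Ea = R * ln(k2/k1) / (1/T1 - 1/T2)
ln(k2/k1) = ln(4.996/0.772) = 1.8674083
1/T1 - 1/T2 = 1/337 - 1/409 = 0.000522371275
Ea = 8.314 * 1.8674083 / 0.000522371275
Ea = 29721 J/mol


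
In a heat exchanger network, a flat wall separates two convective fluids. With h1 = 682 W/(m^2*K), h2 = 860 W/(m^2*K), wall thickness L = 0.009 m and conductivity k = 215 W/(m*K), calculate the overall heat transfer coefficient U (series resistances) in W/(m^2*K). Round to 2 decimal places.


1/U = 1/h1 + L/k + 1/h2
1/U = 1/682 + 0.009/215 + 1/860
1/U = 0.0014662757 + 4.18605e-05 + 0.0011627907
1/U = 0.0026709269
U = 374.40 W/(m^2*K)


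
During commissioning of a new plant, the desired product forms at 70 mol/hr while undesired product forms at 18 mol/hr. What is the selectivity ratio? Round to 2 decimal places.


S = desired product rate / undesired product rate
S = 70 / 18
S = 3.89


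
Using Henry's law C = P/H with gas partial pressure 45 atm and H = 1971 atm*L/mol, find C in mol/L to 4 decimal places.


C = P / H
C = 45 / 1971
C = 0.0228 mol/L


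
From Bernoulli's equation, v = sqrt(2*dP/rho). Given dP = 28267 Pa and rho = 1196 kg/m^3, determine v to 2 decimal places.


v = sqrt(2*dP/rho)
v = sqrt(2*28267/1196)
v = sqrt(47.269231)
v = 6.88 m/s


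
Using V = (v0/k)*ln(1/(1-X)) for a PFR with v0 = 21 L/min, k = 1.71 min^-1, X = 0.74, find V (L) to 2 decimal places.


V = (v0/k) * ln(1/(1-X))
V = (21/1.71) * ln(1/(1-0.74))
V = 12.280702 * ln(3.846154)
V = 12.280702 * 1.347074
V = 16.54 L


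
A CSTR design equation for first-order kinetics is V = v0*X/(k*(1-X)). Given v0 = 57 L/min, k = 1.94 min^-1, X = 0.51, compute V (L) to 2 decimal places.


V = v0 * X / (k * (1 - X))
V = 57 * 0.51 / (1.94 * (1 - 0.51))
V = 29.07 / (1.94 * 0.49)
V = 29.07 / 0.9506
V = 30.58 L


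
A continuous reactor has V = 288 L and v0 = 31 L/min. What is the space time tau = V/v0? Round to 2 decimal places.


tau = V / v0
tau = 288 / 31
tau = 9.29 min


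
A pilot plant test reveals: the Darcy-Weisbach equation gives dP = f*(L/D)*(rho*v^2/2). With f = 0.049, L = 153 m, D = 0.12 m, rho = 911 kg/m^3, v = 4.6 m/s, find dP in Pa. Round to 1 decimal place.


dP = f * (L/D) * (rho*v^2/2)
dP = 0.049 * (153/0.12) * (911*4.6^2/2)
L/D = 1275.0
rho*v^2/2 = 911*21.16/2 = 9638.38
dP = 0.049 * 1275.0 * 9638.38
dP = 602157.8 Pa


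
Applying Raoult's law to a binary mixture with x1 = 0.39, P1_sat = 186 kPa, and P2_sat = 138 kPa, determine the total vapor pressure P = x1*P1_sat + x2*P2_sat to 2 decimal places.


P = x1*P1_sat + x2*P2_sat
x2 = 1 - x1 = 1 - 0.39 = 0.61
P = 0.39*186 + 0.61*138
P = 72.54 + 84.18
P = 156.72 kPa


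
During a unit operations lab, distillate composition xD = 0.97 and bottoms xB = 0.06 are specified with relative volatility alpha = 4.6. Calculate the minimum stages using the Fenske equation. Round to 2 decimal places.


N_min = ln((xD*(1-xB))/(xB*(1-xD))) / ln(alpha)
Numerator inside ln: 0.9118 / 0.0018 = 506.555556
ln(506.555556) = 6.227634
ln(alpha) = ln(4.6) = 1.526056
N_min = 6.227634 / 1.526056 = 4.08


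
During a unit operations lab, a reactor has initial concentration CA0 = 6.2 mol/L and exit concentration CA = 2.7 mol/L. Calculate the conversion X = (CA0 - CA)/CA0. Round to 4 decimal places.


X = (CA0 - CA) / CA0
X = (6.2 - 2.7) / 6.2
X = 3.5 / 6.2
X = 0.5645


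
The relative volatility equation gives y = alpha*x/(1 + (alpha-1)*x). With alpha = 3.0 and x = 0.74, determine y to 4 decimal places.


y = alpha*x / (1 + (alpha-1)*x)
y = 3.0*0.74 / (1 + (3.0-1)*0.74)
y = 2.22 / (1 + 1.48)
y = 2.22 / 2.48
y = 0.8952


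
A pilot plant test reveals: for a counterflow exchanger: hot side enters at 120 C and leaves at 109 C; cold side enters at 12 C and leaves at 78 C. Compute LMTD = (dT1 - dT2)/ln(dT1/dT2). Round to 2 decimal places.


dT1 = Th_in - Tc_out = 120 - 78 = 42
dT2 = Th_out - Tc_in = 109 - 12 = 97
LMTD = (dT1 - dT2) / ln(dT1/dT2)
LMTD = (42 - 97) / ln(42/97)
LMTD = 65.71 K


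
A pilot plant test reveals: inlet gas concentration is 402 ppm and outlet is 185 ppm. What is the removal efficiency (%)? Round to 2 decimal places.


Efficiency = (G_in - G_out) / G_in * 100%
Efficiency = (402 - 185) / 402 * 100
Efficiency = 217 / 402 * 100
Efficiency = 53.98%


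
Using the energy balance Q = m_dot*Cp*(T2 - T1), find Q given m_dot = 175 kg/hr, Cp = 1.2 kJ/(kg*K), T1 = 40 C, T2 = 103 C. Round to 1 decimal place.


Q = m_dot * Cp * (T2 - T1)
Q = 175 * 1.2 * (103 - 40)
Q = 175 * 1.2 * 63
Q = 13230.0 kJ/hr


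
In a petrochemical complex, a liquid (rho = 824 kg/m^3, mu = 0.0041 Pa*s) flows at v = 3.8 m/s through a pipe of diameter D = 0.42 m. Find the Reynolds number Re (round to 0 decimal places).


Re = rho * v * D / mu
Re = 824 * 3.8 * 0.42 / 0.0041
Re = 1315.104 / 0.0041
Re = 320757


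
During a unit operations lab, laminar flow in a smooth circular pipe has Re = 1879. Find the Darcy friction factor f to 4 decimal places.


f = 64 / Re
f = 64 / 1879
f = 0.0341


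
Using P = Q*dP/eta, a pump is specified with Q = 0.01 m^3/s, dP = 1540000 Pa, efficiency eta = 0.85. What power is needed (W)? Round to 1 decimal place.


P = Q * dP / eta
P = 0.01 * 1540000 / 0.85
P = 15400.0 / 0.85
P = 18117.6 W


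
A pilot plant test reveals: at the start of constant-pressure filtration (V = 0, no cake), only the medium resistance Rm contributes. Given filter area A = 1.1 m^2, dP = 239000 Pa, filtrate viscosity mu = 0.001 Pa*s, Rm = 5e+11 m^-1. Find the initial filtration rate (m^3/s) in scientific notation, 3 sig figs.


rate = A * dP / (mu * Rm)
rate = 1.1 * 239000 / (0.001 * 5e+11)
rate = 262900.0 / 5.000e+08
rate = 5.26e-04 m^3/s


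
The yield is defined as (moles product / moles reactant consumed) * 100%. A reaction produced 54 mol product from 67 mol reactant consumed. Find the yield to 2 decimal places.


Yield = (moles product / moles consumed) * 100%
Yield = (54 / 67) * 100
Yield = 0.806 * 100
Yield = 80.60%


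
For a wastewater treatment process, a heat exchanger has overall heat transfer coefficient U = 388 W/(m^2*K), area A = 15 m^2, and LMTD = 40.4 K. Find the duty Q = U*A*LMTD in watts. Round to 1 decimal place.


Q = U * A * LMTD
Q = 388 * 15 * 40.4
Q = 235128.0 W


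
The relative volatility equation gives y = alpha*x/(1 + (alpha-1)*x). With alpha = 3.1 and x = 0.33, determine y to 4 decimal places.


y = alpha*x / (1 + (alpha-1)*x)
y = 3.1*0.33 / (1 + (3.1-1)*0.33)
y = 1.023 / (1 + 0.693)
y = 1.023 / 1.693
y = 0.6043


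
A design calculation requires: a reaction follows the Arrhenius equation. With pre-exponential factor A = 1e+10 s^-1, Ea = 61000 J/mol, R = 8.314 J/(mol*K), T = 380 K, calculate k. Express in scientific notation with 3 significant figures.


k = A * exp(-Ea/(R*T))
k = 1e+10 * exp(-61000 / (8.314 * 380))
k = 1e+10 * exp(-19.307952)
k = 4.12e+01


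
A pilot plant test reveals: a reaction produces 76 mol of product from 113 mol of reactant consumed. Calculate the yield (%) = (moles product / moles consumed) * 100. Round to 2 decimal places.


Yield = (moles product / moles consumed) * 100%
Yield = (76 / 113) * 100
Yield = 0.6726 * 100
Yield = 67.26%


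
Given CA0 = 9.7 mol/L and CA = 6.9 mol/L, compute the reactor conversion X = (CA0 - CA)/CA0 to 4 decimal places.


X = (CA0 - CA) / CA0
X = (9.7 - 6.9) / 9.7
X = 2.8 / 9.7
X = 0.2887


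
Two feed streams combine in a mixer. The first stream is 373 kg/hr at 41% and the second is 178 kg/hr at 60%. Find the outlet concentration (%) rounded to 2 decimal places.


Mass balance on solute: F1*x1 + F2*x2 = F3*x3
F3 = F1 + F2 = 373 + 178 = 551 kg/hr
x3 = (F1*x1 + F2*x2)/F3
x3 = (373*0.41 + 178*0.6) / 551
x3 = 47.14%


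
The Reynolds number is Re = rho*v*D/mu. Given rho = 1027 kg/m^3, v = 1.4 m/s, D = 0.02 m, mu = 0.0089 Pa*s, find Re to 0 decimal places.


Re = rho * v * D / mu
Re = 1027 * 1.4 * 0.02 / 0.0089
Re = 28.756 / 0.0089
Re = 3231


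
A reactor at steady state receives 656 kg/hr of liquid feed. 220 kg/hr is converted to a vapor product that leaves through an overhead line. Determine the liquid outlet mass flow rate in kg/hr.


Steady-state mass balance on the main outlet: F_out = F_in - F_removed
F_out = 656 - 220
F_out = 436 kg/hr


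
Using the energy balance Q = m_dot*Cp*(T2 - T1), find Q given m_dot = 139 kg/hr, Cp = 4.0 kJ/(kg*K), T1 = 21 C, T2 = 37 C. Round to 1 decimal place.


Q = m_dot * Cp * (T2 - T1)
Q = 139 * 4.0 * (37 - 21)
Q = 139 * 4.0 * 16
Q = 8896.0 kJ/hr


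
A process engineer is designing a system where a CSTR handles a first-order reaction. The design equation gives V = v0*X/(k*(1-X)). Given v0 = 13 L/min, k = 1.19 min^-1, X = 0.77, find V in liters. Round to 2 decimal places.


V = v0 * X / (k * (1 - X))
V = 13 * 0.77 / (1.19 * (1 - 0.77))
V = 10.01 / (1.19 * 0.23)
V = 10.01 / 0.2737
V = 36.57 L


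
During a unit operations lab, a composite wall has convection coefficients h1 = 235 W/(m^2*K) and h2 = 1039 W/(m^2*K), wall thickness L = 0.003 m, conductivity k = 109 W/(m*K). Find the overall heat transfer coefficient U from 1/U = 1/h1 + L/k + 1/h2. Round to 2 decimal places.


1/U = 1/h1 + L/k + 1/h2
1/U = 1/235 + 0.003/109 + 1/1039
1/U = 0.0042553191 + 2.75229e-05 + 0.0009624639
1/U = 0.0052453059
U = 190.65 W/(m^2*K)


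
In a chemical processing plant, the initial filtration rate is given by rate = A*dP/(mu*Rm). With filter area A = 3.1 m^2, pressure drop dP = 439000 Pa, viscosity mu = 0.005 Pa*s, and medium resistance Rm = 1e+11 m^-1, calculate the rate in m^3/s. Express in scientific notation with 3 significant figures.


rate = A * dP / (mu * Rm)
rate = 3.1 * 439000 / (0.005 * 1e+11)
rate = 1360900.0 / 5.000e+08
rate = 2.72e-03 m^3/s


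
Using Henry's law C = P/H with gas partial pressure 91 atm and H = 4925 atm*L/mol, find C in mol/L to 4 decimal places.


C = P / H
C = 91 / 4925
C = 0.0185 mol/L


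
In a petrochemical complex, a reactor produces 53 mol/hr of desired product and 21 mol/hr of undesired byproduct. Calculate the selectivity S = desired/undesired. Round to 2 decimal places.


S = desired product rate / undesired product rate
S = 53 / 21
S = 2.52


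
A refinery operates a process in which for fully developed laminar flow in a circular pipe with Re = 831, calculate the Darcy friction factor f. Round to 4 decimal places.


f = 64 / Re
f = 64 / 831
f = 0.0770


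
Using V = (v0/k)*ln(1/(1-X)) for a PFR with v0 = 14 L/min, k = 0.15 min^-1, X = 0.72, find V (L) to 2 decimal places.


V = (v0/k) * ln(1/(1-X))
V = (14/0.15) * ln(1/(1-0.72))
V = 93.333333 * ln(3.571429)
V = 93.333333 * 1.272966
V = 118.81 L


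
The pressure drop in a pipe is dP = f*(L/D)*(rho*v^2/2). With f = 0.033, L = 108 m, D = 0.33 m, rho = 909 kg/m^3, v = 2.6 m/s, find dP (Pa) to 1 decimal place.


dP = f * (L/D) * (rho*v^2/2)
dP = 0.033 * (108/0.33) * (909*2.6^2/2)
L/D = 327.27272727
rho*v^2/2 = 909*6.76/2 = 3072.42
dP = 0.033 * 327.27272727 * 3072.42
dP = 33182.1 Pa


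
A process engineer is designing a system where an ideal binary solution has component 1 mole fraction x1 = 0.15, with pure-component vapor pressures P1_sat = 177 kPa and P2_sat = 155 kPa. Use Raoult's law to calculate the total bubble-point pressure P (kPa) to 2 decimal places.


P = x1*P1_sat + x2*P2_sat
x2 = 1 - x1 = 1 - 0.15 = 0.85
P = 0.15*177 + 0.85*155
P = 26.55 + 131.75
P = 158.30 kPa


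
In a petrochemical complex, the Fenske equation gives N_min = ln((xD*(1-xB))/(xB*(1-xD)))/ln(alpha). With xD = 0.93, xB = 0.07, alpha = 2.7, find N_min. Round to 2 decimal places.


N_min = ln((xD*(1-xB))/(xB*(1-xD))) / ln(alpha)
Numerator inside ln: 0.8649 / 0.0049 = 176.510204
ln(176.510204) = 5.173379
ln(alpha) = ln(2.7) = 0.993252
N_min = 5.173379 / 0.993252 = 5.21


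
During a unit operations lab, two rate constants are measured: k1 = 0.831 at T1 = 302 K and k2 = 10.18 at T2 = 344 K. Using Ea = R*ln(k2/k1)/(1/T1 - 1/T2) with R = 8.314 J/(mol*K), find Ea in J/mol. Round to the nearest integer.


Ea = R * ln(k2/k1) / (1/T1 - 1/T2)
ln(k2/k1) = ln(10.18/0.831) = 2.5055505
1/T1 - 1/T2 = 1/302 - 1/344 = 0.000404281534
Ea = 8.314 * 2.5055505 / 0.000404281534
Ea = 51526 J/mol


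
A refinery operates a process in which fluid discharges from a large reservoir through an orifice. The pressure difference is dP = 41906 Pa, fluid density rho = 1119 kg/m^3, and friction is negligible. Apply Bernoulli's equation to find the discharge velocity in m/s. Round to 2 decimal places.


v = sqrt(2*dP/rho)
v = sqrt(2*41906/1119)
v = sqrt(74.899017)
v = 8.65 m/s


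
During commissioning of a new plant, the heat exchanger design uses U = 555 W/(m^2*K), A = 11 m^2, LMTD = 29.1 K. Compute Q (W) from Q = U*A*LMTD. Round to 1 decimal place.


Q = U * A * LMTD
Q = 555 * 11 * 29.1
Q = 177655.5 W


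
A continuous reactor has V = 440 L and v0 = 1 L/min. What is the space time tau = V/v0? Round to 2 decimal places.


tau = V / v0
tau = 440 / 1
tau = 440.00 min


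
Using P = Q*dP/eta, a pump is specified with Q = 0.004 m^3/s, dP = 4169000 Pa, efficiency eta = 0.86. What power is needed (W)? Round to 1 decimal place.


P = Q * dP / eta
P = 0.004 * 4169000 / 0.86
P = 16676.0 / 0.86
P = 19390.7 W


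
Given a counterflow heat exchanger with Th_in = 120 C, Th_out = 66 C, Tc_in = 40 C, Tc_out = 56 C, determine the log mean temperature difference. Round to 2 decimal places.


dT1 = Th_in - Tc_out = 120 - 56 = 64
dT2 = Th_out - Tc_in = 66 - 40 = 26
LMTD = (dT1 - dT2) / ln(dT1/dT2)
LMTD = (64 - 26) / ln(64/26)
LMTD = 42.19 K


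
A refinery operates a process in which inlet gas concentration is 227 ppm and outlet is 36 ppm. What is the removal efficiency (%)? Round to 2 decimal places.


Efficiency = (G_in - G_out) / G_in * 100%
Efficiency = (227 - 36) / 227 * 100
Efficiency = 191 / 227 * 100
Efficiency = 84.14%


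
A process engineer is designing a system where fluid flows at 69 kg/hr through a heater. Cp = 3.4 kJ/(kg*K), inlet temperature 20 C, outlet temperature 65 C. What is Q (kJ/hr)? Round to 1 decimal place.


Q = m_dot * Cp * (T2 - T1)
Q = 69 * 3.4 * (65 - 20)
Q = 69 * 3.4 * 45
Q = 10557.0 kJ/hr


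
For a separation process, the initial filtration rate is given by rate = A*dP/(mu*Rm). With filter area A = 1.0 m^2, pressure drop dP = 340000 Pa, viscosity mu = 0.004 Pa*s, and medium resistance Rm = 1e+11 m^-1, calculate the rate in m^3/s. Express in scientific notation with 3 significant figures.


rate = A * dP / (mu * Rm)
rate = 1.0 * 340000 / (0.004 * 1e+11)
rate = 340000.0 / 4.000e+08
rate = 8.50e-04 m^3/s


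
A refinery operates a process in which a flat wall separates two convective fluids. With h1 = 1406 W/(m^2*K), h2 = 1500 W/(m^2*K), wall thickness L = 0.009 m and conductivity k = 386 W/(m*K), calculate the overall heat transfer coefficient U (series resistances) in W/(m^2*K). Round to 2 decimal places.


1/U = 1/h1 + L/k + 1/h2
1/U = 1/1406 + 0.009/386 + 1/1500
1/U = 0.0007112376 + 2.33161e-05 + 0.0006666667
1/U = 0.0014012204
U = 713.66 W/(m^2*K)


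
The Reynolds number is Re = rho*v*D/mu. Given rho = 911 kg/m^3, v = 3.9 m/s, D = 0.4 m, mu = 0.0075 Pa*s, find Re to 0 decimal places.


Re = rho * v * D / mu
Re = 911 * 3.9 * 0.4 / 0.0075
Re = 1421.16 / 0.0075
Re = 189488


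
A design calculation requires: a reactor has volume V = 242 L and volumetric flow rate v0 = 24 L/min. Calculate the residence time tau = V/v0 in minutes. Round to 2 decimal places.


tau = V / v0
tau = 242 / 24
tau = 10.08 min


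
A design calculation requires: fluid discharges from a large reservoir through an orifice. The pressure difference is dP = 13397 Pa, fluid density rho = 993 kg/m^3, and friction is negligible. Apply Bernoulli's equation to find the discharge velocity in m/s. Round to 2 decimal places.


v = sqrt(2*dP/rho)
v = sqrt(2*13397/993)
v = sqrt(26.98288)
v = 5.19 m/s


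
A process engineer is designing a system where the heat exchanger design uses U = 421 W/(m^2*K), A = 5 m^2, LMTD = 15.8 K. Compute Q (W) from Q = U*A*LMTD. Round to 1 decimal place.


Q = U * A * LMTD
Q = 421 * 5 * 15.8
Q = 33259.0 W


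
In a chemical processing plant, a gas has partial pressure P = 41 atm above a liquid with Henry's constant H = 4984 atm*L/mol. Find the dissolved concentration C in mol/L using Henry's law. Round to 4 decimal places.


C = P / H
C = 41 / 4984
C = 0.0082 mol/L


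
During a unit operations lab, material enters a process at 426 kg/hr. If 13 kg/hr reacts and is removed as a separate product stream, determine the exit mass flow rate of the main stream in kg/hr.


Steady-state mass balance on the main outlet: F_out = F_in - F_removed
F_out = 426 - 13
F_out = 413 kg/hr


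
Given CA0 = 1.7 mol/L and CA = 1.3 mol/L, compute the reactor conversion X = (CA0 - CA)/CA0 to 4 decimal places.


X = (CA0 - CA) / CA0
X = (1.7 - 1.3) / 1.7
X = 0.4 / 1.7
X = 0.2353


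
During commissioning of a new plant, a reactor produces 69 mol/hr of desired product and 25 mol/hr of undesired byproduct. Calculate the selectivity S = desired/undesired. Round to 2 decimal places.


S = desired product rate / undesired product rate
S = 69 / 25
S = 2.76


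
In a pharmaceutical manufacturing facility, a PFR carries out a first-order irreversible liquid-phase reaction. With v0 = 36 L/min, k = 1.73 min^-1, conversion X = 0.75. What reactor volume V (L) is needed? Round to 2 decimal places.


V = (v0/k) * ln(1/(1-X))
V = (36/1.73) * ln(1/(1-0.75))
V = 20.809249 * ln(4.0)
V = 20.809249 * 1.386294
V = 28.85 L


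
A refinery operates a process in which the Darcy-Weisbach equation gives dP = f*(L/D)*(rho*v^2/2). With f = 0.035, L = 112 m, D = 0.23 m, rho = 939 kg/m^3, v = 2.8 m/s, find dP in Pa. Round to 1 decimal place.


dP = f * (L/D) * (rho*v^2/2)
dP = 0.035 * (112/0.23) * (939*2.8^2/2)
L/D = 486.95652174
rho*v^2/2 = 939*7.84/2 = 3680.88
dP = 0.035 * 486.95652174 * 3680.88
dP = 62735.0 Pa


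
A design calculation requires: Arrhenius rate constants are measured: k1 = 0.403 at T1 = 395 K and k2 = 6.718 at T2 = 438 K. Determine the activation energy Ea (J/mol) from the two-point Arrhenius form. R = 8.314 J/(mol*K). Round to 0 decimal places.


Ea = R * ln(k2/k1) / (1/T1 - 1/T2)
ln(k2/k1) = ln(6.718/0.403) = 2.8136092
1/T1 - 1/T2 = 1/395 - 1/438 = 0.000248540547
Ea = 8.314 * 2.8136092 / 0.000248540547
Ea = 94119 J/mol


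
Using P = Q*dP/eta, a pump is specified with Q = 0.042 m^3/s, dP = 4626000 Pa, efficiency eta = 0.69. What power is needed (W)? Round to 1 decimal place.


P = Q * dP / eta
P = 0.042 * 4626000 / 0.69
P = 194292.0 / 0.69
P = 281582.6 W


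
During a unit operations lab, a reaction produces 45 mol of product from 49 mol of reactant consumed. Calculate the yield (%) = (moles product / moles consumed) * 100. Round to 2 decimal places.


Yield = (moles product / moles consumed) * 100%
Yield = (45 / 49) * 100
Yield = 0.9184 * 100
Yield = 91.84%


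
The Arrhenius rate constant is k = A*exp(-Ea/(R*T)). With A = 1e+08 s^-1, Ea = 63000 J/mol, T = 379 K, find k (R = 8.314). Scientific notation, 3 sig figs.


k = A * exp(-Ea/(R*T))
k = 1e+08 * exp(-63000 / (8.314 * 379))
k = 1e+08 * exp(-19.993615)
k = 2.07e-01


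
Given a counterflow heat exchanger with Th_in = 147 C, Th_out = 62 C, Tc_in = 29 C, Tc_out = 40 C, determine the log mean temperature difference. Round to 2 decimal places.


dT1 = Th_in - Tc_out = 147 - 40 = 107
dT2 = Th_out - Tc_in = 62 - 29 = 33
LMTD = (dT1 - dT2) / ln(dT1/dT2)
LMTD = (107 - 33) / ln(107/33)
LMTD = 62.91 K


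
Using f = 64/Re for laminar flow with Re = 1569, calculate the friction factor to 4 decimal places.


f = 64 / Re
f = 64 / 1569
f = 0.0408


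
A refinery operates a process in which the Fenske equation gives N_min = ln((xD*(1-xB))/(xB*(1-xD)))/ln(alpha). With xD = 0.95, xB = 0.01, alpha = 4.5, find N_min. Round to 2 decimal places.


N_min = ln((xD*(1-xB))/(xB*(1-xD))) / ln(alpha)
Numerator inside ln: 0.9405 / 0.0005 = 1881.0
ln(1881.0) = 7.539559
ln(alpha) = ln(4.5) = 1.504077
N_min = 7.539559 / 1.504077 = 5.01


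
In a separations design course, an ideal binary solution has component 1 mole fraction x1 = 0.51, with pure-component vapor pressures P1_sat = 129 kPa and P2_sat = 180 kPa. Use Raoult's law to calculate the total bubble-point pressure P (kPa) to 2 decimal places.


P = x1*P1_sat + x2*P2_sat
x2 = 1 - x1 = 1 - 0.51 = 0.49
P = 0.51*129 + 0.49*180
P = 65.79 + 88.2
P = 153.99 kPa


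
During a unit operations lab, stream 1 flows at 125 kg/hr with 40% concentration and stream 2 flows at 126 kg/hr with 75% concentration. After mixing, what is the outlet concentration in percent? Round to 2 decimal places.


Mass balance on solute: F1*x1 + F2*x2 = F3*x3
F3 = F1 + F2 = 125 + 126 = 251 kg/hr
x3 = (F1*x1 + F2*x2)/F3
x3 = (125*0.4 + 126*0.75) / 251
x3 = 57.57%


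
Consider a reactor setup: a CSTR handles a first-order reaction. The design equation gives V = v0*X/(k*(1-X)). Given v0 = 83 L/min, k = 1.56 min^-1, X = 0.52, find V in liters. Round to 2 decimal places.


V = v0 * X / (k * (1 - X))
V = 83 * 0.52 / (1.56 * (1 - 0.52))
V = 43.16 / (1.56 * 0.48)
V = 43.16 / 0.7488
V = 57.64 L


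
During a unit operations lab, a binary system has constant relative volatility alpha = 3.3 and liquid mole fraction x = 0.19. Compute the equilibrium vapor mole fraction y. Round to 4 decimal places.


y = alpha*x / (1 + (alpha-1)*x)
y = 3.3*0.19 / (1 + (3.3-1)*0.19)
y = 0.627 / (1 + 0.437)
y = 0.627 / 1.437
y = 0.4363


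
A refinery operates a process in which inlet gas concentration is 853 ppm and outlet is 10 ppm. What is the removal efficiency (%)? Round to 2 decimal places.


Efficiency = (G_in - G_out) / G_in * 100%
Efficiency = (853 - 10) / 853 * 100
Efficiency = 843 / 853 * 100
Efficiency = 98.83%


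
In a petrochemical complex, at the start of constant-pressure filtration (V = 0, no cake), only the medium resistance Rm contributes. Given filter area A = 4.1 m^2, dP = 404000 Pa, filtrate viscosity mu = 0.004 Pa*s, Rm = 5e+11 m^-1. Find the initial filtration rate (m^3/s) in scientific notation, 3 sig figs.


rate = A * dP / (mu * Rm)
rate = 4.1 * 404000 / (0.004 * 5e+11)
rate = 1656400.0 / 2.000e+09
rate = 8.28e-04 m^3/s


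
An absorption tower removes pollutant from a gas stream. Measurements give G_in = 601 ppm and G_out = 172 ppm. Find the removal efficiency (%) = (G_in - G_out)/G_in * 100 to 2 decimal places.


Efficiency = (G_in - G_out) / G_in * 100%
Efficiency = (601 - 172) / 601 * 100
Efficiency = 429 / 601 * 100
Efficiency = 71.38%


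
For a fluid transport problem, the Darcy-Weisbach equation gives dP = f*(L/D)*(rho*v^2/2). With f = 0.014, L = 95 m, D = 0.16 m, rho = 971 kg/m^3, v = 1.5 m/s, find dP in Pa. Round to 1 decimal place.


dP = f * (L/D) * (rho*v^2/2)
dP = 0.014 * (95/0.16) * (971*1.5^2/2)
L/D = 593.75
rho*v^2/2 = 971*2.25/2 = 1092.375
dP = 0.014 * 593.75 * 1092.375
dP = 9080.4 Pa


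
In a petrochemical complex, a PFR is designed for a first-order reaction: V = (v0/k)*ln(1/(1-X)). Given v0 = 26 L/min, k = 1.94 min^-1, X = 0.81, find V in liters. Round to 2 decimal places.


V = (v0/k) * ln(1/(1-X))
V = (26/1.94) * ln(1/(1-0.81))
V = 13.402062 * ln(5.263158)
V = 13.402062 * 1.660731
V = 22.26 L


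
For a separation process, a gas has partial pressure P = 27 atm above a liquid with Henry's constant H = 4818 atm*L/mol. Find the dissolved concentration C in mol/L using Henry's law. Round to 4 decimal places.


C = P / H
C = 27 / 4818
C = 0.0056 mol/L


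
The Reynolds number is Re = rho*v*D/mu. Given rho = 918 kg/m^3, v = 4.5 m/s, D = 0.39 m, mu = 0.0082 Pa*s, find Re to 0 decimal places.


Re = rho * v * D / mu
Re = 918 * 4.5 * 0.39 / 0.0082
Re = 1611.09 / 0.0082
Re = 196474


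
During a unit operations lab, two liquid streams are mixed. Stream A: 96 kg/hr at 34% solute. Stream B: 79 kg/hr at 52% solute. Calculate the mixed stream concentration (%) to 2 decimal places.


Mass balance on solute: F1*x1 + F2*x2 = F3*x3
F3 = F1 + F2 = 96 + 79 = 175 kg/hr
x3 = (F1*x1 + F2*x2)/F3
x3 = (96*0.34 + 79*0.52) / 175
x3 = 42.13%


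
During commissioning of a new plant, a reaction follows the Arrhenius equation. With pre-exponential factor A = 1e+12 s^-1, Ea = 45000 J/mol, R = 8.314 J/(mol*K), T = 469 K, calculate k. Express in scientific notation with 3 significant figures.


k = A * exp(-Ea/(R*T))
k = 1e+12 * exp(-45000 / (8.314 * 469))
k = 1e+12 * exp(-11.540634)
k = 9.73e+06


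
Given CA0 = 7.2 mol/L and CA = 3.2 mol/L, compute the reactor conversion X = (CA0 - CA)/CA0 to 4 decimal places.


X = (CA0 - CA) / CA0
X = (7.2 - 3.2) / 7.2
X = 4.0 / 7.2
X = 0.5556


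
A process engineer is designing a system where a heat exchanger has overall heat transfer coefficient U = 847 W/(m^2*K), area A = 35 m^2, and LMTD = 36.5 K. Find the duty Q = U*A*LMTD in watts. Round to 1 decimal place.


Q = U * A * LMTD
Q = 847 * 35 * 36.5
Q = 1082042.5 W


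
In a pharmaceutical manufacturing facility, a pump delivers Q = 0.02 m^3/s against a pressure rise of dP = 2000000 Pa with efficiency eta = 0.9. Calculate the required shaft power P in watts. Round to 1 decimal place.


P = Q * dP / eta
P = 0.02 * 2000000 / 0.9
P = 40000.0 / 0.9
P = 44444.4 W


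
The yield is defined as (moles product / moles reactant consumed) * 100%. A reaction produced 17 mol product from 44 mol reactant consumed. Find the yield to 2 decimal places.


Yield = (moles product / moles consumed) * 100%
Yield = (17 / 44) * 100
Yield = 0.3864 * 100
Yield = 38.64%


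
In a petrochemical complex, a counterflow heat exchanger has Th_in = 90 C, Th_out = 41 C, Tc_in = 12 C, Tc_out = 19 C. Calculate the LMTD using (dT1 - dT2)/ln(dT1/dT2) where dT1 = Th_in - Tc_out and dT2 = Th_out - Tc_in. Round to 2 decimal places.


dT1 = Th_in - Tc_out = 90 - 19 = 71
dT2 = Th_out - Tc_in = 41 - 12 = 29
LMTD = (dT1 - dT2) / ln(dT1/dT2)
LMTD = (71 - 29) / ln(71/29)
LMTD = 46.91 K


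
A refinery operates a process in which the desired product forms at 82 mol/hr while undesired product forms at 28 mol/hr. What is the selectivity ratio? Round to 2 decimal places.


S = desired product rate / undesired product rate
S = 82 / 28
S = 2.93


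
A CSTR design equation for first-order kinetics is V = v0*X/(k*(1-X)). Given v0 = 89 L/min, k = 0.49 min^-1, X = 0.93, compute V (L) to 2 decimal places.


V = v0 * X / (k * (1 - X))
V = 89 * 0.93 / (0.49 * (1 - 0.93))
V = 82.77 / (0.49 * 0.07)
V = 82.77 / 0.0343
V = 2413.12 L


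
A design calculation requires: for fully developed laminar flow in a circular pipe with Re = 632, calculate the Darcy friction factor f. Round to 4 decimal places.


f = 64 / Re
f = 64 / 632
f = 0.1013


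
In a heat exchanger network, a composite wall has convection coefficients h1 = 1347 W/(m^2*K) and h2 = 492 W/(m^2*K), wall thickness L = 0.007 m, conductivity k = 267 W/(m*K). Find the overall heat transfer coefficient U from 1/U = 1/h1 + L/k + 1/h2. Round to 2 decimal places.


1/U = 1/h1 + L/k + 1/h2
1/U = 1/1347 + 0.007/267 + 1/492
1/U = 0.0007423905 + 2.62172e-05 + 0.0020325203
1/U = 0.002801128
U = 357.00 W/(m^2*K)


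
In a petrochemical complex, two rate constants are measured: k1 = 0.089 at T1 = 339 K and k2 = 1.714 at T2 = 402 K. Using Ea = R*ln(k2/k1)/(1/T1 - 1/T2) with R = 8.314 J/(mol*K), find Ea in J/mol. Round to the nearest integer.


Ea = R * ln(k2/k1) / (1/T1 - 1/T2)
ln(k2/k1) = ln(1.714/0.089) = 2.9579487
1/T1 - 1/T2 = 1/339 - 1/402 = 0.000462290318
Ea = 8.314 * 2.9579487 / 0.000462290318
Ea = 53197 J/mol


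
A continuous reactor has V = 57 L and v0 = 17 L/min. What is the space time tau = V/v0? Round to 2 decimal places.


tau = V / v0
tau = 57 / 17
tau = 3.35 min


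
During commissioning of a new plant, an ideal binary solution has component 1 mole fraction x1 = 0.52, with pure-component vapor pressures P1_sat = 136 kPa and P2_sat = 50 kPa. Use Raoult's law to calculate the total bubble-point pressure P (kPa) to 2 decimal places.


P = x1*P1_sat + x2*P2_sat
x2 = 1 - x1 = 1 - 0.52 = 0.48
P = 0.52*136 + 0.48*50
P = 70.72 + 24.0
P = 94.72 kPa


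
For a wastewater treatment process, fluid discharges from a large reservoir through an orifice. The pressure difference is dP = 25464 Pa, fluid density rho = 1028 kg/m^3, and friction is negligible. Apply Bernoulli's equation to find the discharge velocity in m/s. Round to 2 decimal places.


v = sqrt(2*dP/rho)
v = sqrt(2*25464/1028)
v = sqrt(49.540856)
v = 7.04 m/s


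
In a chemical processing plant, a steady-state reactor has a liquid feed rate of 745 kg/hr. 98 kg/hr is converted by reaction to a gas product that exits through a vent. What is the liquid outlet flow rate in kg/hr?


Steady-state mass balance on the main outlet: F_out = F_in - F_removed
F_out = 745 - 98
F_out = 647 kg/hr


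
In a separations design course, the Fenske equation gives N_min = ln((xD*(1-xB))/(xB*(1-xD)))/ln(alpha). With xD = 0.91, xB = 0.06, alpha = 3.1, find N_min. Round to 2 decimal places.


N_min = ln((xD*(1-xB))/(xB*(1-xD))) / ln(alpha)
Numerator inside ln: 0.8554 / 0.0054 = 158.407407
ln(158.407407) = 5.06517
ln(alpha) = ln(3.1) = 1.131402
N_min = 5.06517 / 1.131402 = 4.48


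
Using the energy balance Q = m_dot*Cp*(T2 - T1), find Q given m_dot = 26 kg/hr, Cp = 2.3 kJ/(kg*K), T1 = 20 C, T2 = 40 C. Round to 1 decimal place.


Q = m_dot * Cp * (T2 - T1)
Q = 26 * 2.3 * (40 - 20)
Q = 26 * 2.3 * 20
Q = 1196.0 kJ/hr


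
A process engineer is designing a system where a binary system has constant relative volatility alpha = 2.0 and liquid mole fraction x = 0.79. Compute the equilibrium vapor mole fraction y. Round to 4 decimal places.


y = alpha*x / (1 + (alpha-1)*x)
y = 2.0*0.79 / (1 + (2.0-1)*0.79)
y = 1.58 / (1 + 0.79)
y = 1.58 / 1.79
y = 0.8827


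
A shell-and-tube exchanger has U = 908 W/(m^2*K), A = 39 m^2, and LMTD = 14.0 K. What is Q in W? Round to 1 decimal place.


Q = U * A * LMTD
Q = 908 * 39 * 14.0
Q = 495768.0 W


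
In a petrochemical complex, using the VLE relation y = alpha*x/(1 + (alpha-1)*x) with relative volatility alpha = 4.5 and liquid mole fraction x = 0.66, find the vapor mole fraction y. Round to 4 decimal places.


y = alpha*x / (1 + (alpha-1)*x)
y = 4.5*0.66 / (1 + (4.5-1)*0.66)
y = 2.97 / (1 + 2.31)
y = 2.97 / 3.31
y = 0.8973


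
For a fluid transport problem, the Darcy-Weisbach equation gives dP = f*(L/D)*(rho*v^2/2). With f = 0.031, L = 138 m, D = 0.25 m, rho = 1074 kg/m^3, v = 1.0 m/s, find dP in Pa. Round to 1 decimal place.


dP = f * (L/D) * (rho*v^2/2)
dP = 0.031 * (138/0.25) * (1074*1.0^2/2)
L/D = 552.0
rho*v^2/2 = 1074*1.0/2 = 537.0
dP = 0.031 * 552.0 * 537.0
dP = 9189.1 Pa


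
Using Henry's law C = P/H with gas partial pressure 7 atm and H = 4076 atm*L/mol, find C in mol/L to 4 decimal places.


C = P / H
C = 7 / 4076
C = 0.0017 mol/L


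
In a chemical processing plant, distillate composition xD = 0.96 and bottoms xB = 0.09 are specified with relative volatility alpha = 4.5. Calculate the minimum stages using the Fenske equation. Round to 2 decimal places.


N_min = ln((xD*(1-xB))/(xB*(1-xD))) / ln(alpha)
Numerator inside ln: 0.8736 / 0.0036 = 242.666667
ln(242.666667) = 5.491689
ln(alpha) = ln(4.5) = 1.504077
N_min = 5.491689 / 1.504077 = 3.65


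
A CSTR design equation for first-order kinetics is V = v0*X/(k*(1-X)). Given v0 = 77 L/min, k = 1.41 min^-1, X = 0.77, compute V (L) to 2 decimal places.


V = v0 * X / (k * (1 - X))
V = 77 * 0.77 / (1.41 * (1 - 0.77))
V = 59.29 / (1.41 * 0.23)
V = 59.29 / 0.3243
V = 182.82 L


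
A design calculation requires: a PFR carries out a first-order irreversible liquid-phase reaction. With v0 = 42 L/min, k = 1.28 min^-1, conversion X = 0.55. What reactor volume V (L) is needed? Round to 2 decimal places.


V = (v0/k) * ln(1/(1-X))
V = (42/1.28) * ln(1/(1-0.55))
V = 32.8125 * ln(2.222222)
V = 32.8125 * 0.798508
V = 26.20 L


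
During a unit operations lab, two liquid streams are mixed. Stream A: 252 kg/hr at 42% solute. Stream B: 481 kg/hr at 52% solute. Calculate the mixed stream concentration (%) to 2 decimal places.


Mass balance on solute: F1*x1 + F2*x2 = F3*x3
F3 = F1 + F2 = 252 + 481 = 733 kg/hr
x3 = (F1*x1 + F2*x2)/F3
x3 = (252*0.42 + 481*0.52) / 733
x3 = 48.56%


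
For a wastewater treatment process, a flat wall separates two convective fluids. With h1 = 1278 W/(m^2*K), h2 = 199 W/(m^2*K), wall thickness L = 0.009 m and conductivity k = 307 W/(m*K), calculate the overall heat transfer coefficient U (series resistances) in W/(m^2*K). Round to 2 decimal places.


1/U = 1/h1 + L/k + 1/h2
1/U = 1/1278 + 0.009/307 + 1/199
1/U = 0.0007824726 + 2.9316e-05 + 0.0050251256
1/U = 0.0058369142
U = 171.32 W/(m^2*K)


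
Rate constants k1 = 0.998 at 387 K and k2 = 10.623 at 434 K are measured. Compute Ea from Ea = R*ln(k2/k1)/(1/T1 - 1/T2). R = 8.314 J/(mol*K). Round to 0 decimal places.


Ea = R * ln(k2/k1) / (1/T1 - 1/T2)
ln(k2/k1) = ln(10.623/0.998) = 2.3650235
1/T1 - 1/T2 = 1/387 - 1/434 = 0.000279831863
Ea = 8.314 * 2.3650235 / 0.000279831863
Ea = 70266 J/mol


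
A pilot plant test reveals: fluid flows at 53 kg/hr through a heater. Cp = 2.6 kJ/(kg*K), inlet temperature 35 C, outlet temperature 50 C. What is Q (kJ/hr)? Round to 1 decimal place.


Q = m_dot * Cp * (T2 - T1)
Q = 53 * 2.6 * (50 - 35)
Q = 53 * 2.6 * 15
Q = 2067.0 kJ/hr


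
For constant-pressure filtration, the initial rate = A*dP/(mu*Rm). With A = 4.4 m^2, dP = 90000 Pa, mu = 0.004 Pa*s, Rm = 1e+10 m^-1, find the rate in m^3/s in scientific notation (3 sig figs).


rate = A * dP / (mu * Rm)
rate = 4.4 * 90000 / (0.004 * 1e+10)
rate = 396000.0 / 4.000e+07
rate = 9.90e-03 m^3/s


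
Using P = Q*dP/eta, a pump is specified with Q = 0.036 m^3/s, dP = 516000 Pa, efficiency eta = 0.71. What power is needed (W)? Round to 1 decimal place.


P = Q * dP / eta
P = 0.036 * 516000 / 0.71
P = 18576.0 / 0.71
P = 26163.4 W
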